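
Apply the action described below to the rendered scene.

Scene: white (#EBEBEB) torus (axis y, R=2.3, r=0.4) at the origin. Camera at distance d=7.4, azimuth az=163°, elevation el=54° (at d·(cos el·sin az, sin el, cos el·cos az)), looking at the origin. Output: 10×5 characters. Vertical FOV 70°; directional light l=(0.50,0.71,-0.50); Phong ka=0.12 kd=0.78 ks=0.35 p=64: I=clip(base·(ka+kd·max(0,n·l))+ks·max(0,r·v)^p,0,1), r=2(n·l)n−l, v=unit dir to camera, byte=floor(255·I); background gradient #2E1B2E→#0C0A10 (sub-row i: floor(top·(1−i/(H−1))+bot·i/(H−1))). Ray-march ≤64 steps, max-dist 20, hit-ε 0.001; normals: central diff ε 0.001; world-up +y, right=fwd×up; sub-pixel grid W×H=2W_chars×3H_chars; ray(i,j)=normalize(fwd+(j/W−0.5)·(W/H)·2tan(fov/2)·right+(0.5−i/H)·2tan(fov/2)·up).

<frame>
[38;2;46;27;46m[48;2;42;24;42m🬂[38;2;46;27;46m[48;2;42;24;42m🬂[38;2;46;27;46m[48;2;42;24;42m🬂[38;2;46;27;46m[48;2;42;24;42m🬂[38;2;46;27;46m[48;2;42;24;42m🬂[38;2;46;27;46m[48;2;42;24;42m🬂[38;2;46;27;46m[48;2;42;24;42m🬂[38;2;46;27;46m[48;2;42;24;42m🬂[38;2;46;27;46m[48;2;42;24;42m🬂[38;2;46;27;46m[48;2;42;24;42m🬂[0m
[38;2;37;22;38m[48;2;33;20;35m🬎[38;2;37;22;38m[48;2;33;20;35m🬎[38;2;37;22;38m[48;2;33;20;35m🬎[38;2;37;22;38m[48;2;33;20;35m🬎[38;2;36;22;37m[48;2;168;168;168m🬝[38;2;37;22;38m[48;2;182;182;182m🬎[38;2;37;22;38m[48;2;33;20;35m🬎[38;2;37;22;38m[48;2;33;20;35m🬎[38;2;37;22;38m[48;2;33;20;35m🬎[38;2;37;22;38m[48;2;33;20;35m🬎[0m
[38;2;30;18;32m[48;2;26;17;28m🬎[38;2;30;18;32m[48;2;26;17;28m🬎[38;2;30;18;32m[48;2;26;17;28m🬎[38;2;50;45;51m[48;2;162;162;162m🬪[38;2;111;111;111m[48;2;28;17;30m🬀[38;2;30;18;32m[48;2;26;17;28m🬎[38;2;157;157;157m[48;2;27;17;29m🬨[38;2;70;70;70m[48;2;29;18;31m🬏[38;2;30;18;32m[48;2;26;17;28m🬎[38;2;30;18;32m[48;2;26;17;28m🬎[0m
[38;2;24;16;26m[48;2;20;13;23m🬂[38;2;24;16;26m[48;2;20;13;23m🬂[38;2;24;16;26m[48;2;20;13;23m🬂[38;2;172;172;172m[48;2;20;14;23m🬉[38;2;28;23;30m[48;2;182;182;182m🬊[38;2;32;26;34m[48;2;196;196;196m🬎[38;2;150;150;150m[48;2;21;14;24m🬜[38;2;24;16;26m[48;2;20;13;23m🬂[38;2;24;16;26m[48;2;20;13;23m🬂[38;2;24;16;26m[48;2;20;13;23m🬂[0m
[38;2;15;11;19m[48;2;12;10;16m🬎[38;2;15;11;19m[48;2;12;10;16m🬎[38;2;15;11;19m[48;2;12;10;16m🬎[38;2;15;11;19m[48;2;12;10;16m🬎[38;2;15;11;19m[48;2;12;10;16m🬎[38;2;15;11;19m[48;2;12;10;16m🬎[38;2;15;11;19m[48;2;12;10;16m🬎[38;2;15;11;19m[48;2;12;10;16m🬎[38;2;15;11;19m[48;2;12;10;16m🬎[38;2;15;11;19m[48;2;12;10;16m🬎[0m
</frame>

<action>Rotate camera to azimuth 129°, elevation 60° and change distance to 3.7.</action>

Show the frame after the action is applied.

<frame>
[38;2;46;27;46m[48;2;42;24;42m🬂[38;2;46;27;46m[48;2;42;24;42m🬂[38;2;46;27;46m[48;2;42;24;42m🬂[38;2;46;27;46m[48;2;42;24;42m🬂[38;2;46;27;46m[48;2;42;24;42m🬂[38;2;46;27;46m[48;2;42;24;42m🬂[38;2;46;27;46m[48;2;42;24;42m🬂[38;2;46;27;46m[48;2;42;24;42m🬂[38;2;46;27;46m[48;2;42;24;42m🬂[38;2;46;27;46m[48;2;42;24;42m🬂[0m
[38;2;37;22;38m[48;2;33;20;35m🬎[38;2;37;22;38m[48;2;33;20;35m🬎[38;2;37;22;38m[48;2;166;166;166m🬆[38;2;171;171;171m[48;2;35;21;37m🬜[38;2;194;194;194m[48;2;57;48;58m🬆[38;2;232;232;232m[48;2;57;51;58m🬂[38;2;171;171;171m[48;2;33;20;35m🬎[38;2;38;23;39m[48;2;150;150;150m🬂[38;2;161;161;161m[48;2;36;22;37m🬏[38;2;37;22;38m[48;2;33;20;35m🬎[0m
[38;2;30;18;32m[48;2;26;17;28m🬎[38;2;30;18;32m[48;2;151;151;151m🬄[38;2;127;127;127m[48;2;43;37;45m🬆[38;2;30;18;32m[48;2;26;17;28m🬎[38;2;30;18;32m[48;2;26;17;28m🬎[38;2;30;18;32m[48;2;26;17;28m🬎[38;2;30;18;32m[48;2;26;17;28m🬎[38;2;84;84;84m[48;2;28;17;30m🬁[38;2;143;143;143m[48;2;74;74;74m🬨[38;2;162;162;162m[48;2;29;18;31m🬏[0m
[38;2;24;16;26m[48;2;20;13;23m🬂[38;2;129;129;129m[48;2;163;163;163m▐[38;2;56;56;56m[48;2;21;14;24m▌[38;2;24;16;26m[48;2;20;13;23m🬂[38;2;24;16;26m[48;2;20;13;23m🬂[38;2;24;16;26m[48;2;20;13;23m🬂[38;2;24;16;26m[48;2;20;13;23m🬂[38;2;24;16;26m[48;2;20;13;23m🬂[38;2;37;37;37m[48;2;120;120;120m▌[38;2;167;167;167m[48;2;21;14;24m▌[0m
[38;2;15;11;19m[48;2;12;10;16m🬎[38;2;12;10;16m[48;2;170;170;170m🬏[38;2;56;56;56m[48;2;133;133;133m🬉[38;2;24;22;27m[48;2;93;93;93m🬬[38;2;15;11;19m[48;2;28;28;28m🬎[38;2;15;11;19m[48;2;28;28;28m🬎[38;2;17;14;20m[48;2;42;42;42m🬝[38;2;24;22;25m[48;2;98;98;98m🬆[38;2;111;111;111m[48;2;170;170;170m🬄[38;2;185;185;185m[48;2;13;10;17m🬄[0m
</frame>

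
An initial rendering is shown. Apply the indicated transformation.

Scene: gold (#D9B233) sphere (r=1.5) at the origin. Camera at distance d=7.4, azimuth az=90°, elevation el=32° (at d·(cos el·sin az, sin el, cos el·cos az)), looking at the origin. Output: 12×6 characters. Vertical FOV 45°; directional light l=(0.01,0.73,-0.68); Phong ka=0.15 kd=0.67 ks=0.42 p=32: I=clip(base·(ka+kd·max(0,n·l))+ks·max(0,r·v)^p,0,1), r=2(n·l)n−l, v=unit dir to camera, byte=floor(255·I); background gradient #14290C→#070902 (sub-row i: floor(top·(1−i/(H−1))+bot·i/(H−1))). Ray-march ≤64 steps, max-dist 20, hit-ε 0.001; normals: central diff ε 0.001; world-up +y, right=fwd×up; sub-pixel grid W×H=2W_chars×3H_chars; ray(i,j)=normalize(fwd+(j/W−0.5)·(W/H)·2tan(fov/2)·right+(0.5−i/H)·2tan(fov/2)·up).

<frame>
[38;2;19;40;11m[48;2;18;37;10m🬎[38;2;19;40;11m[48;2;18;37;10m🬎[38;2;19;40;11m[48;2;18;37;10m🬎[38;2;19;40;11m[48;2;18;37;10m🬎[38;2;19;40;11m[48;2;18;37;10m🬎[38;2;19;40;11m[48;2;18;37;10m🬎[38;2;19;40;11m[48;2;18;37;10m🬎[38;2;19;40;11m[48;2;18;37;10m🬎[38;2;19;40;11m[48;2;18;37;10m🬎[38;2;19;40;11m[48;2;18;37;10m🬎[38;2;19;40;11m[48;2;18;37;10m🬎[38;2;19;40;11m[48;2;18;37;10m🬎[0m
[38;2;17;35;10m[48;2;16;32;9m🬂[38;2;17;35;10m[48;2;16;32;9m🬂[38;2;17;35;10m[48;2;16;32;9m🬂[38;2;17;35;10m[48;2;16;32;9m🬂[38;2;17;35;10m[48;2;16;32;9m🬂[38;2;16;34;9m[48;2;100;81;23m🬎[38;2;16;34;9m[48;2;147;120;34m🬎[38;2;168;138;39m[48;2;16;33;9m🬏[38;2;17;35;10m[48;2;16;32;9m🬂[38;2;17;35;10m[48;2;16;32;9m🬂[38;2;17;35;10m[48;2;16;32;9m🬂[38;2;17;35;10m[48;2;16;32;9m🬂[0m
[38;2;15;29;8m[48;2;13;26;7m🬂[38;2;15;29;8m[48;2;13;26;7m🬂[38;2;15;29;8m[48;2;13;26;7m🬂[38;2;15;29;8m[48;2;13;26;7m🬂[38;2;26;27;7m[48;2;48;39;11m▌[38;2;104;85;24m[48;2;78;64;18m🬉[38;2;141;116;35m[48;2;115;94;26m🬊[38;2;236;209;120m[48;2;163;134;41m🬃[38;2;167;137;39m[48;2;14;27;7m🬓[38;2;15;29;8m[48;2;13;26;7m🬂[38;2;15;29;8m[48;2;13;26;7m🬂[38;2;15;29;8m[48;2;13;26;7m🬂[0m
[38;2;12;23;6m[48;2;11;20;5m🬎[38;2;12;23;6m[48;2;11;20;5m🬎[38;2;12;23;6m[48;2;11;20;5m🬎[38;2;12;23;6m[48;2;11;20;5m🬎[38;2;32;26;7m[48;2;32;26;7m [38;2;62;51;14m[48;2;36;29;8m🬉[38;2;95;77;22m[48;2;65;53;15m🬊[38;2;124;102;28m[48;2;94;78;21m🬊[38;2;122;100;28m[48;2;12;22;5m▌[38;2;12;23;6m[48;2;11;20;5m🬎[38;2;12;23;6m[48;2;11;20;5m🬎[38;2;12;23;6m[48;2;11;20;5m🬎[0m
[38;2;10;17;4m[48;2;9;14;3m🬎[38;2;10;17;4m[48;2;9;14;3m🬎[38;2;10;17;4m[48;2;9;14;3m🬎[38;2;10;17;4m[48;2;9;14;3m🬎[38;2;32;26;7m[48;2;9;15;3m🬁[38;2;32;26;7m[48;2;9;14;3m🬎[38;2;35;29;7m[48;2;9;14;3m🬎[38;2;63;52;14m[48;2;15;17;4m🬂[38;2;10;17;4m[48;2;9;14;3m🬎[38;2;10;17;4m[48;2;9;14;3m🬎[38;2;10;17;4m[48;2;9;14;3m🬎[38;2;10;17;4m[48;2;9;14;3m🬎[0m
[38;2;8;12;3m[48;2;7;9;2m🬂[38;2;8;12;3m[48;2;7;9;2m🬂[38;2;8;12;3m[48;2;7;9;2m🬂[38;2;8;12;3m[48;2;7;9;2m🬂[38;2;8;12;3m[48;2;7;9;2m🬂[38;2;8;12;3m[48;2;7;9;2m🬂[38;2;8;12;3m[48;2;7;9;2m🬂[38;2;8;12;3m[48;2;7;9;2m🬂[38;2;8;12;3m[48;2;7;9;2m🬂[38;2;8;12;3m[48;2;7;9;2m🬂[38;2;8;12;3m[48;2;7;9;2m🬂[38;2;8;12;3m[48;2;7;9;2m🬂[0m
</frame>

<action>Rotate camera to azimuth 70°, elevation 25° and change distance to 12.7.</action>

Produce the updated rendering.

<frame>
[38;2;19;40;11m[48;2;18;37;10m🬎[38;2;19;40;11m[48;2;18;37;10m🬎[38;2;19;40;11m[48;2;18;37;10m🬎[38;2;19;40;11m[48;2;18;37;10m🬎[38;2;19;40;11m[48;2;18;37;10m🬎[38;2;19;40;11m[48;2;18;37;10m🬎[38;2;19;40;11m[48;2;18;37;10m🬎[38;2;19;40;11m[48;2;18;37;10m🬎[38;2;19;40;11m[48;2;18;37;10m🬎[38;2;19;40;11m[48;2;18;37;10m🬎[38;2;19;40;11m[48;2;18;37;10m🬎[38;2;19;40;11m[48;2;18;37;10m🬎[0m
[38;2;17;35;10m[48;2;16;32;9m🬂[38;2;17;35;10m[48;2;16;32;9m🬂[38;2;17;35;10m[48;2;16;32;9m🬂[38;2;17;35;10m[48;2;16;32;9m🬂[38;2;17;35;10m[48;2;16;32;9m🬂[38;2;17;35;10m[48;2;16;32;9m🬂[38;2;17;35;10m[48;2;16;32;9m🬂[38;2;17;35;10m[48;2;16;32;9m🬂[38;2;17;35;10m[48;2;16;32;9m🬂[38;2;17;35;10m[48;2;16;32;9m🬂[38;2;17;35;10m[48;2;16;32;9m🬂[38;2;17;35;10m[48;2;16;32;9m🬂[0m
[38;2;15;29;8m[48;2;13;26;7m🬂[38;2;15;29;8m[48;2;13;26;7m🬂[38;2;15;29;8m[48;2;13;26;7m🬂[38;2;15;29;8m[48;2;13;26;7m🬂[38;2;15;29;8m[48;2;13;26;7m🬂[38;2;25;30;8m[48;2;87;71;20m🬴[38;2;38;42;12m[48;2;134;111;33m🬒[38;2;149;122;35m[48;2;14;27;7m🬏[38;2;15;29;8m[48;2;13;26;7m🬂[38;2;15;29;8m[48;2;13;26;7m🬂[38;2;15;29;8m[48;2;13;26;7m🬂[38;2;15;29;8m[48;2;13;26;7m🬂[0m
[38;2;12;23;6m[48;2;11;20;5m🬎[38;2;12;23;6m[48;2;11;20;5m🬎[38;2;12;23;6m[48;2;11;20;5m🬎[38;2;12;23;6m[48;2;11;20;5m🬎[38;2;12;23;6m[48;2;11;20;5m🬎[38;2;32;26;7m[48;2;11;20;5m🬬[38;2;79;65;18m[48;2;36;29;8m🬁[38;2;89;73;20m[48;2;11;21;5m🬄[38;2;12;23;6m[48;2;11;20;5m🬎[38;2;12;23;6m[48;2;11;20;5m🬎[38;2;12;23;6m[48;2;11;20;5m🬎[38;2;12;23;6m[48;2;11;20;5m🬎[0m
[38;2;10;17;4m[48;2;9;14;3m🬎[38;2;10;17;4m[48;2;9;14;3m🬎[38;2;10;17;4m[48;2;9;14;3m🬎[38;2;10;17;4m[48;2;9;14;3m🬎[38;2;10;17;4m[48;2;9;14;3m🬎[38;2;10;17;4m[48;2;9;14;3m🬎[38;2;10;17;4m[48;2;9;14;3m🬎[38;2;10;17;4m[48;2;9;14;3m🬎[38;2;10;17;4m[48;2;9;14;3m🬎[38;2;10;17;4m[48;2;9;14;3m🬎[38;2;10;17;4m[48;2;9;14;3m🬎[38;2;10;17;4m[48;2;9;14;3m🬎[0m
[38;2;8;12;3m[48;2;7;9;2m🬂[38;2;8;12;3m[48;2;7;9;2m🬂[38;2;8;12;3m[48;2;7;9;2m🬂[38;2;8;12;3m[48;2;7;9;2m🬂[38;2;8;12;3m[48;2;7;9;2m🬂[38;2;8;12;3m[48;2;7;9;2m🬂[38;2;8;12;3m[48;2;7;9;2m🬂[38;2;8;12;3m[48;2;7;9;2m🬂[38;2;8;12;3m[48;2;7;9;2m🬂[38;2;8;12;3m[48;2;7;9;2m🬂[38;2;8;12;3m[48;2;7;9;2m🬂[38;2;8;12;3m[48;2;7;9;2m🬂[0m
</frame>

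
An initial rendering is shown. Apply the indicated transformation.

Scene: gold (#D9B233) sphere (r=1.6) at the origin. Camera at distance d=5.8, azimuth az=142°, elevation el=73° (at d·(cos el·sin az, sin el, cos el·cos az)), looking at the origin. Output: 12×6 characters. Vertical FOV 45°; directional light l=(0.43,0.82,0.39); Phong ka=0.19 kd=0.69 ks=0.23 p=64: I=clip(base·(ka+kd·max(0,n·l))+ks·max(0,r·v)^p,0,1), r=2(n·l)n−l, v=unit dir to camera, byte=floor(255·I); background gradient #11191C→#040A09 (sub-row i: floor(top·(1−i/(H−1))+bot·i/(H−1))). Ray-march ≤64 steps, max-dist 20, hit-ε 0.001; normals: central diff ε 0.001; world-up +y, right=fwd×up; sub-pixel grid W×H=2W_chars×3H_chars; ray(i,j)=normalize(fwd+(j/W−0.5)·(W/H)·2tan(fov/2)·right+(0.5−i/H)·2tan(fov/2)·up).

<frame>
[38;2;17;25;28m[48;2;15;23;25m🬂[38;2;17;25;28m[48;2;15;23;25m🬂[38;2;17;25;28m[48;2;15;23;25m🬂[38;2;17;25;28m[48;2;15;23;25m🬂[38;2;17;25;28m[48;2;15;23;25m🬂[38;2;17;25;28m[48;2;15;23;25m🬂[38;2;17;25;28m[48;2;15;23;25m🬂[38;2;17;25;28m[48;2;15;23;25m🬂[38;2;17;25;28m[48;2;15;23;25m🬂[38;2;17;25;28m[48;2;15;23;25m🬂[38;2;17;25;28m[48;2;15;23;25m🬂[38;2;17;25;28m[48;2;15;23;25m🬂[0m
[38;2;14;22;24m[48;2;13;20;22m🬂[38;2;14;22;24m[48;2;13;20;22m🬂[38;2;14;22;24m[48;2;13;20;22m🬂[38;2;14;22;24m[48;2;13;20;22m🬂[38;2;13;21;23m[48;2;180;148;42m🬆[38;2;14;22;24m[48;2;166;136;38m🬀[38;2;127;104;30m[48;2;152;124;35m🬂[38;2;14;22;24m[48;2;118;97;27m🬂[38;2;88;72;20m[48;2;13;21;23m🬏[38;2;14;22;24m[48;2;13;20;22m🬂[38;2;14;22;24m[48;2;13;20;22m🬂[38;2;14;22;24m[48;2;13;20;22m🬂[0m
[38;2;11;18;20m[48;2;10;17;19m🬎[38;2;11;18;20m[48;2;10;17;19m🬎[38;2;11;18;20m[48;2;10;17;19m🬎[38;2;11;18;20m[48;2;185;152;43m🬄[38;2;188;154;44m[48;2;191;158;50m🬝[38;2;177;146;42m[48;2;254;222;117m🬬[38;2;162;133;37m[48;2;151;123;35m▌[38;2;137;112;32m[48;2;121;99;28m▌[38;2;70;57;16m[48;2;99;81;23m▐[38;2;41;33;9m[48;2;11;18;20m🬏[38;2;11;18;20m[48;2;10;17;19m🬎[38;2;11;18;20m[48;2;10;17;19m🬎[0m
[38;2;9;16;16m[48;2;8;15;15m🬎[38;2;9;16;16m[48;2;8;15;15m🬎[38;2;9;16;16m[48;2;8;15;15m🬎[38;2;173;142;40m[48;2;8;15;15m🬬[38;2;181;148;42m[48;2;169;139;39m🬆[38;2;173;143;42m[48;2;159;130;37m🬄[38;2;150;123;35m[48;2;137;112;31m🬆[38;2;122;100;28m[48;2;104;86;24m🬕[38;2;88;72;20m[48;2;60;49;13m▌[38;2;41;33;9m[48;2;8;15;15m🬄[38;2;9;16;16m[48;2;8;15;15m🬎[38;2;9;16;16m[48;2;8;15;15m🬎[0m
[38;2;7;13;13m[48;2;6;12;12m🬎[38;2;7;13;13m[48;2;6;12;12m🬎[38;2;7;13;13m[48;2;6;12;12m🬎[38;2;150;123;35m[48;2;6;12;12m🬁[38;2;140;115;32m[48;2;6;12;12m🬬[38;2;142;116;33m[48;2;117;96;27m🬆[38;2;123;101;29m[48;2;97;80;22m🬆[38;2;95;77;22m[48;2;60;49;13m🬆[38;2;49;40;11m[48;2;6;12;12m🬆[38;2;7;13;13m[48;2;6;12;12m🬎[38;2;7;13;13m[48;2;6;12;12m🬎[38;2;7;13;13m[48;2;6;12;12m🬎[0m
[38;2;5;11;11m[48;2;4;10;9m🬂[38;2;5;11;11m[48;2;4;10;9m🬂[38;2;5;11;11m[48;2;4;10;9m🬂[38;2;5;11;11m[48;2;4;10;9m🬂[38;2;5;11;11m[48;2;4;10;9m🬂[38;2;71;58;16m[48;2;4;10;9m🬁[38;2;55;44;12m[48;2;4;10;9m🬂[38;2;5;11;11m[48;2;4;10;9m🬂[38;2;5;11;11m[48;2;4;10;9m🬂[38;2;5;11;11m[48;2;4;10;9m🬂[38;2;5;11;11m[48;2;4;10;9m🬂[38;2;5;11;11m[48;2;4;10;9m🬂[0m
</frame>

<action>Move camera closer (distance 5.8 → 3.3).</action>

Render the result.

<frame>
[38;2;17;25;28m[48;2;15;23;25m🬂[38;2;16;24;26m[48;2;184;151;43m🬕[38;2;177;145;41m[48;2;186;153;43m🬀[38;2;181;149;42m[48;2;184;151;43m▐[38;2;175;143;41m[48;2;178;146;41m▐[38;2;167;137;39m[48;2;171;140;40m▐[38;2;158;129;37m[48;2;163;133;38m▐[38;2;146;120;34m[48;2;152;125;35m▐[38;2;133;109;30m[48;2;140;115;32m▐[38;2;111;91;26m[48;2;122;100;28m🬉[38;2;17;25;28m[48;2;89;73;20m🬁[38;2;17;25;28m[48;2;15;23;25m🬂[0m
[38;2;13;21;23m[48;2;189;155;44m🬝[38;2;189;155;44m[48;2;191;156;44m🬟[38;2;189;154;44m[48;2;186;153;43m🬕[38;2;182;149;42m[48;2;184;151;44m🬘[38;2;177;145;42m[48;2;185;153;49m🬬[38;2;171;140;40m[48;2;167;137;39m▌[38;2;163;133;38m[48;2;158;129;37m▌[38;2;153;125;36m[48;2;148;121;34m▌[38;2;142;117;33m[48;2;136;112;32m▌[38;2;129;106;30m[48;2;121;99;28m▌[38;2;99;81;23m[48;2;111;91;26m▐[38;2;13;21;23m[48;2;78;64;18m🬉[0m
[38;2;185;152;43m[48;2;11;18;20m🬷[38;2;189;155;44m[48;2;187;153;43m🬆[38;2;186;153;43m[48;2;183;150;43m🬆[38;2;231;199;95m[48;2;194;161;56m🬇[38;2;235;204;101m[48;2;194;163;62m🬄[38;2;169;139;40m[48;2;163;134;38m▌[38;2;159;131;37m[48;2;155;127;36m▌[38;2;150;123;35m[48;2;145;119;33m▌[38;2;140;115;32m[48;2;134;110;31m▌[38;2;127;104;29m[48;2;120;98;28m▌[38;2;111;91;26m[48;2;101;83;23m▌[38;2;88;72;20m[48;2;70;57;16m▌[0m
[38;2;178;146;41m[48;2;8;15;15m🬬[38;2;183;151;43m[48;2;180;147;42m🬆[38;2;180;148;42m[48;2;176;144;41m🬆[38;2;178;146;43m[48;2;172;141;40m🬂[38;2;176;146;45m[48;2;166;136;39m🬀[38;2;163;134;38m[48;2;158;130;36m🬄[38;2;153;125;35m[48;2;148;122;34m🬕[38;2;144;118;33m[48;2;138;114;32m🬕[38;2;134;110;31m[48;2;128;105;29m▌[38;2;121;99;28m[48;2;114;93;26m▌[38;2;105;86;24m[48;2;95;78;22m▌[38;2;82;67;19m[48;2;65;53;15m▌[0m
[38;2;170;139;39m[48;2;6;12;12m🬉[38;2;173;142;40m[48;2;165;135;38m🬎[38;2;172;141;40m[48;2;166;136;38m🬆[38;2;167;137;39m[48;2;161;132;37m🬆[38;2;161;132;37m[48;2;156;128;36m🬆[38;2;154;126;36m[48;2;148;122;34m🬆[38;2;146;119;34m[48;2;140;115;32m🬆[38;2;136;112;31m[48;2;130;106;30m🬆[38;2;125;103;29m[48;2;118;96;27m🬆[38;2;112;91;26m[48;2;103;84;24m🬆[38;2;92;75;21m[48;2;79;65;18m🬕[38;2;59;48;13m[48;2;6;12;12m🬝[0m
[38;2;5;11;11m[48;2;4;10;9m🬂[38;2;150;123;34m[48;2;4;10;9m🬨[38;2;157;128;36m[48;2;146;119;34m🬎[38;2;155;127;36m[48;2;147;120;34m🬆[38;2;150;123;35m[48;2;142;116;33m🬆[38;2;143;117;33m[48;2;135;110;31m🬆[38;2;134;110;31m[48;2;125;103;29m🬆[38;2;124;102;29m[48;2;115;94;26m🬆[38;2;112;92;26m[48;2;101;83;23m🬆[38;2;96;79;22m[48;2;82;67;19m🬆[38;2;73;60;17m[48;2;51;41;11m🬆[38;2;44;36;10m[48;2;4;10;9m🬀[0m
</frame>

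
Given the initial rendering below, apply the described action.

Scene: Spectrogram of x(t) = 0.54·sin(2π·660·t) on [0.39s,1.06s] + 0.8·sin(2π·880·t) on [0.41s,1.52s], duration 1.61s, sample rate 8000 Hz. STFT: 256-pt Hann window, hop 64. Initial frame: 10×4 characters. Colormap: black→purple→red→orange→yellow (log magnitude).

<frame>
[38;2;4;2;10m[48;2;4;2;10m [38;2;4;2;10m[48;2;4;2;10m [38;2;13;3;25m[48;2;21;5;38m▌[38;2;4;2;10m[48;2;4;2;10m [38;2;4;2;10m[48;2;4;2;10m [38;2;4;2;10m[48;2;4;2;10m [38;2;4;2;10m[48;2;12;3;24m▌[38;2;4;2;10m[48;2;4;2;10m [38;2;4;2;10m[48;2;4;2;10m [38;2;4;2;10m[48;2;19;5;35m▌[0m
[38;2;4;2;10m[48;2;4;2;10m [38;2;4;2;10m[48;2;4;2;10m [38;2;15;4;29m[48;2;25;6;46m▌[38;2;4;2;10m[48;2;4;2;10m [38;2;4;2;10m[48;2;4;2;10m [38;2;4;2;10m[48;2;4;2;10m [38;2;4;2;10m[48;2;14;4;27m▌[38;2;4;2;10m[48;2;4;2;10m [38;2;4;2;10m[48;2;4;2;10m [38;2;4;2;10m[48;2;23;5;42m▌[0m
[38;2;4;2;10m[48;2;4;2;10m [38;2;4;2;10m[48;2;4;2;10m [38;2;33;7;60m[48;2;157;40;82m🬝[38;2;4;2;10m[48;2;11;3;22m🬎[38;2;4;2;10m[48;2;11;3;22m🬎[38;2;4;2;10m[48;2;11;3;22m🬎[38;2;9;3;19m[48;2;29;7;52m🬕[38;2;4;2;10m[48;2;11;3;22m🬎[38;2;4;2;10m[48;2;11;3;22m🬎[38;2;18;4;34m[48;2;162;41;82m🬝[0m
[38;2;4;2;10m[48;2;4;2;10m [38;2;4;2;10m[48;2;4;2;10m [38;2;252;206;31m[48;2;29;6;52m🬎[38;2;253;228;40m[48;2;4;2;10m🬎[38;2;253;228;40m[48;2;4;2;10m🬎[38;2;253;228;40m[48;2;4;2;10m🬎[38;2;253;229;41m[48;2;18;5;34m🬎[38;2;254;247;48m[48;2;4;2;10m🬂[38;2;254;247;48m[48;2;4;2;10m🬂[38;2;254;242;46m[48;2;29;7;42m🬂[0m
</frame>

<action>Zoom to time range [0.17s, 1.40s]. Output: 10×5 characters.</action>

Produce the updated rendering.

<frame>
[38;2;4;2;10m[48;2;4;2;10m [38;2;4;2;10m[48;2;21;5;39m▌[38;2;4;2;10m[48;2;13;3;25m▐[38;2;4;2;10m[48;2;4;2;10m [38;2;4;2;10m[48;2;4;2;10m [38;2;4;2;10m[48;2;4;2;10m [38;2;4;2;10m[48;2;4;2;10m [38;2;4;2;10m[48;2;13;3;25m▐[38;2;4;2;10m[48;2;4;2;10m [38;2;4;2;10m[48;2;4;2;10m [0m
[38;2;4;2;10m[48;2;4;2;10m [38;2;4;2;10m[48;2;23;5;43m▌[38;2;4;2;10m[48;2;14;4;28m▐[38;2;4;2;10m[48;2;4;2;10m [38;2;4;2;10m[48;2;4;2;10m [38;2;4;2;10m[48;2;4;2;10m [38;2;4;2;10m[48;2;4;2;10m [38;2;4;2;10m[48;2;14;4;27m▐[38;2;4;2;10m[48;2;4;2;10m [38;2;4;2;10m[48;2;4;2;10m [0m
[38;2;4;2;10m[48;2;4;2;10m [38;2;4;2;10m[48;2;31;7;55m▌[38;2;4;2;10m[48;2;19;4;35m▐[38;2;4;2;10m[48;2;4;2;10m [38;2;4;2;10m[48;2;4;2;10m [38;2;4;2;10m[48;2;4;2;10m [38;2;4;2;10m[48;2;4;2;10m [38;2;4;2;10m[48;2;18;4;34m▐[38;2;4;2;10m[48;2;4;2;10m [38;2;4;2;10m[48;2;4;2;10m [0m
[38;2;4;2;10m[48;2;4;2;10m [38;2;31;8;39m[48;2;251;181;22m🬝[38;2;20;5;38m[48;2;254;247;48m🬎[38;2;4;2;11m[48;2;254;247;48m🬎[38;2;4;2;11m[48;2;254;247;48m🬎[38;2;4;2;11m[48;2;254;247;48m🬎[38;2;4;2;11m[48;2;254;247;48m🬎[38;2;17;4;32m[48;2;254;248;49m🬎[38;2;4;2;11m[48;2;254;247;48m🬎[38;2;4;2;11m[48;2;254;247;48m🬎[0m
[38;2;4;2;10m[48;2;4;2;10m [38;2;24;6;34m[48;2;252;206;32m🬺[38;2;252;209;33m[48;2;11;3;23m🬂[38;2;252;209;33m[48;2;5;2;12m🬂[38;2;252;209;33m[48;2;5;2;12m🬂[38;2;252;209;33m[48;2;5;2;12m🬂[38;2;252;209;33m[48;2;5;2;12m🬂[38;2;252;209;33m[48;2;30;7;39m🬀[38;2;15;4;28m[48;2;4;2;10m🬂[38;2;15;4;28m[48;2;4;2;10m🬂[0m
</frame>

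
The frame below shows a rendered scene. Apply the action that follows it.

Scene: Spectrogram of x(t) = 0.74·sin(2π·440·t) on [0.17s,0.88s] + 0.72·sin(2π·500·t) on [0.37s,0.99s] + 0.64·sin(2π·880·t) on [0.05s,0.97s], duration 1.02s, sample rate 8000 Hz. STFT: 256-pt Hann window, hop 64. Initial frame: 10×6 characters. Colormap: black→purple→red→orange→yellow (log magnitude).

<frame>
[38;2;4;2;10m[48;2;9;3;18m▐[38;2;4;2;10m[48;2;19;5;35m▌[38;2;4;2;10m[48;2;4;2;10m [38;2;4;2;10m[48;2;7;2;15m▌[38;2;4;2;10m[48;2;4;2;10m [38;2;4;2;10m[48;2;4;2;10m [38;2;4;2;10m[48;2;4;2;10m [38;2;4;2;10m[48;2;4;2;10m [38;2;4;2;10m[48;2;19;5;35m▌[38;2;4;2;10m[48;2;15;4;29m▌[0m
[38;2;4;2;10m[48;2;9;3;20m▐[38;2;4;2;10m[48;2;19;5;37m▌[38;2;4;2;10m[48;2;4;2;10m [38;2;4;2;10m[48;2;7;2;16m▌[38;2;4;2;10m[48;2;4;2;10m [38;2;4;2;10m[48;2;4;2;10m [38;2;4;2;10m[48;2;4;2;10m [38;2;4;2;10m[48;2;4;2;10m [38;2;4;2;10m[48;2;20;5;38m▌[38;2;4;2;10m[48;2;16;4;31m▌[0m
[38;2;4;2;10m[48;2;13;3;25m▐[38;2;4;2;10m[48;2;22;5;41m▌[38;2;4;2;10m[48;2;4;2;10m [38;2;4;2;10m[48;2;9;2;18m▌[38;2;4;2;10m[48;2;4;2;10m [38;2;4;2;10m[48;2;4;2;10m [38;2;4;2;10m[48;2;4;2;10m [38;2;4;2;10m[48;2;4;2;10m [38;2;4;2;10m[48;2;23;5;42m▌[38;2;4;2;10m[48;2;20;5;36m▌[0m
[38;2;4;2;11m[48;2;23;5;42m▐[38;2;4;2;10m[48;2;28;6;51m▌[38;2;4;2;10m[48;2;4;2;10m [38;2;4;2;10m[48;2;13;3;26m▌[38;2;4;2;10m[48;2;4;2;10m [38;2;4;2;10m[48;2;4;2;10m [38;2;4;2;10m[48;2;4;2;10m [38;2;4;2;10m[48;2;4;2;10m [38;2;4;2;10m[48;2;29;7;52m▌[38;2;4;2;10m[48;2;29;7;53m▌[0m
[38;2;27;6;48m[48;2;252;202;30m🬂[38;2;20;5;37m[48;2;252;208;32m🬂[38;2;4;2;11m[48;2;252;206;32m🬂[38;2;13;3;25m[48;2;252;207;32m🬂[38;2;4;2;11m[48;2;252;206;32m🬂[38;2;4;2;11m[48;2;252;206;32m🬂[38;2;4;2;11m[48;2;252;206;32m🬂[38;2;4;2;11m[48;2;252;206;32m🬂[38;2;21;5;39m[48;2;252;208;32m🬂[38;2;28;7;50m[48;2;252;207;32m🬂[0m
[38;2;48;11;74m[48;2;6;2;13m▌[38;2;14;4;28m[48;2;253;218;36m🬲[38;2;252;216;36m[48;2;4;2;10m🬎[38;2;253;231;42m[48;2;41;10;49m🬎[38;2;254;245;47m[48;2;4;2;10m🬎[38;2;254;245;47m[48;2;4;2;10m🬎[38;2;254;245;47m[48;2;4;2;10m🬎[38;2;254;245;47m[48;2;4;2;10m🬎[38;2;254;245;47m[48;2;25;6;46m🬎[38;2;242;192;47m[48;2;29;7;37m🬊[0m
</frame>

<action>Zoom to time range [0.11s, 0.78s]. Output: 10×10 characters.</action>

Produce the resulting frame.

<frame>
[38;2;4;2;10m[48;2;17;4;32m▌[38;2;6;2;14m[48;2;4;2;10m▌[38;2;4;2;10m[48;2;4;2;10m [38;2;4;2;10m[48;2;6;2;14m▌[38;2;6;2;14m[48;2;4;2;10m▌[38;2;4;2;10m[48;2;4;2;10m [38;2;4;2;10m[48;2;4;2;10m [38;2;4;2;10m[48;2;4;2;10m [38;2;4;2;10m[48;2;4;2;10m [38;2;4;2;10m[48;2;4;2;10m [0m
[38;2;4;2;10m[48;2;17;4;32m▌[38;2;6;2;14m[48;2;4;2;10m▌[38;2;4;2;10m[48;2;4;2;10m [38;2;4;2;10m[48;2;7;2;15m▌[38;2;7;2;15m[48;2;4;2;10m▌[38;2;4;2;10m[48;2;4;2;10m [38;2;4;2;10m[48;2;4;2;10m [38;2;4;2;10m[48;2;4;2;10m [38;2;4;2;10m[48;2;4;2;10m [38;2;4;2;10m[48;2;4;2;10m [0m
[38;2;4;2;10m[48;2;18;4;33m▌[38;2;6;2;14m[48;2;4;2;10m▌[38;2;4;2;10m[48;2;4;2;10m [38;2;4;2;10m[48;2;7;2;15m▌[38;2;4;2;10m[48;2;7;2;15m▐[38;2;4;2;10m[48;2;4;2;10m [38;2;4;2;10m[48;2;4;2;10m [38;2;4;2;10m[48;2;4;2;10m [38;2;4;2;10m[48;2;4;2;10m [38;2;4;2;10m[48;2;4;2;10m [0m
[38;2;4;2;10m[48;2;19;5;36m▌[38;2;4;2;10m[48;2;6;2;14m▐[38;2;4;2;10m[48;2;4;2;10m [38;2;4;2;10m[48;2;7;2;16m▌[38;2;4;2;10m[48;2;7;2;16m▐[38;2;4;2;10m[48;2;4;2;10m [38;2;4;2;10m[48;2;4;2;10m [38;2;4;2;10m[48;2;4;2;10m [38;2;4;2;10m[48;2;4;2;10m [38;2;4;2;10m[48;2;4;2;10m [0m
[38;2;4;2;10m[48;2;21;5;39m▌[38;2;4;2;10m[48;2;7;2;15m▐[38;2;4;2;10m[48;2;4;2;10m [38;2;4;2;10m[48;2;8;2;18m▌[38;2;4;2;10m[48;2;8;3;18m▐[38;2;4;2;10m[48;2;4;2;10m [38;2;4;2;10m[48;2;4;2;10m [38;2;4;2;10m[48;2;4;2;10m [38;2;4;2;10m[48;2;4;2;10m [38;2;4;2;10m[48;2;4;2;10m [0m
[38;2;4;2;10m[48;2;24;6;44m▌[38;2;4;2;10m[48;2;7;2;16m▐[38;2;4;2;10m[48;2;4;2;10m [38;2;4;2;10m[48;2;11;3;21m▌[38;2;4;2;10m[48;2;11;3;21m▐[38;2;4;2;10m[48;2;4;2;10m [38;2;4;2;10m[48;2;4;2;10m [38;2;4;2;10m[48;2;4;2;10m [38;2;4;2;10m[48;2;4;2;10m [38;2;4;2;10m[48;2;4;2;10m [0m
[38;2;4;2;10m[48;2;29;6;52m▌[38;2;4;2;10m[48;2;8;3;18m▐[38;2;4;2;10m[48;2;4;2;10m [38;2;4;2;10m[48;2;15;4;29m▌[38;2;4;2;10m[48;2;15;4;29m▐[38;2;4;2;10m[48;2;4;2;10m [38;2;4;2;10m[48;2;4;2;10m [38;2;4;2;10m[48;2;4;2;10m [38;2;4;2;10m[48;2;4;2;10m [38;2;4;2;10m[48;2;4;2;10m [0m
[38;2;41;10;61m[48;2;253;230;41m🬎[38;2;28;6;50m[48;2;253;229;41m🬎[38;2;26;6;47m[48;2;253;229;41m🬎[38;2;37;9;55m[48;2;253;229;41m🬎[38;2;30;7;54m[48;2;253;229;41m🬎[38;2;26;6;47m[48;2;253;229;41m🬎[38;2;26;6;47m[48;2;253;229;41m🬎[38;2;26;6;47m[48;2;253;229;41m🬎[38;2;26;6;47m[48;2;253;229;41m🬎[38;2;26;6;47m[48;2;253;229;41m🬎[0m
[38;2;45;11;43m[48;2;253;214;35m🬝[38;2;16;4;31m[48;2;254;244;47m🬎[38;2;10;2;20m[48;2;254;244;47m🬎[38;2;26;6;43m[48;2;238;184;54m🬆[38;2;27;6;44m[48;2;238;186;54m🬊[38;2;10;3;21m[48;2;254;244;47m🬎[38;2;11;3;22m[48;2;254;248;49m🬎[38;2;11;3;22m[48;2;254;246;48m🬎[38;2;11;3;21m[48;2;254;244;47m🬎[38;2;11;3;22m[48;2;254;248;48m🬎[0m
[38;2;18;4;33m[48;2;206;65;70m🬺[38;2;28;7;51m[48;2;8;2;18m🬂[38;2;23;6;42m[48;2;4;2;10m🬂[38;2;87;21;87m[48;2;10;3;21m▐[38;2;84;20;87m[48;2;10;3;21m▌[38;2;23;6;42m[48;2;4;2;10m🬂[38;2;23;6;43m[48;2;4;2;10m🬂[38;2;23;6;43m[48;2;4;2;10m🬂[38;2;23;6;42m[48;2;4;2;10m🬂[38;2;23;6;43m[48;2;4;2;10m🬂[0m
</frame>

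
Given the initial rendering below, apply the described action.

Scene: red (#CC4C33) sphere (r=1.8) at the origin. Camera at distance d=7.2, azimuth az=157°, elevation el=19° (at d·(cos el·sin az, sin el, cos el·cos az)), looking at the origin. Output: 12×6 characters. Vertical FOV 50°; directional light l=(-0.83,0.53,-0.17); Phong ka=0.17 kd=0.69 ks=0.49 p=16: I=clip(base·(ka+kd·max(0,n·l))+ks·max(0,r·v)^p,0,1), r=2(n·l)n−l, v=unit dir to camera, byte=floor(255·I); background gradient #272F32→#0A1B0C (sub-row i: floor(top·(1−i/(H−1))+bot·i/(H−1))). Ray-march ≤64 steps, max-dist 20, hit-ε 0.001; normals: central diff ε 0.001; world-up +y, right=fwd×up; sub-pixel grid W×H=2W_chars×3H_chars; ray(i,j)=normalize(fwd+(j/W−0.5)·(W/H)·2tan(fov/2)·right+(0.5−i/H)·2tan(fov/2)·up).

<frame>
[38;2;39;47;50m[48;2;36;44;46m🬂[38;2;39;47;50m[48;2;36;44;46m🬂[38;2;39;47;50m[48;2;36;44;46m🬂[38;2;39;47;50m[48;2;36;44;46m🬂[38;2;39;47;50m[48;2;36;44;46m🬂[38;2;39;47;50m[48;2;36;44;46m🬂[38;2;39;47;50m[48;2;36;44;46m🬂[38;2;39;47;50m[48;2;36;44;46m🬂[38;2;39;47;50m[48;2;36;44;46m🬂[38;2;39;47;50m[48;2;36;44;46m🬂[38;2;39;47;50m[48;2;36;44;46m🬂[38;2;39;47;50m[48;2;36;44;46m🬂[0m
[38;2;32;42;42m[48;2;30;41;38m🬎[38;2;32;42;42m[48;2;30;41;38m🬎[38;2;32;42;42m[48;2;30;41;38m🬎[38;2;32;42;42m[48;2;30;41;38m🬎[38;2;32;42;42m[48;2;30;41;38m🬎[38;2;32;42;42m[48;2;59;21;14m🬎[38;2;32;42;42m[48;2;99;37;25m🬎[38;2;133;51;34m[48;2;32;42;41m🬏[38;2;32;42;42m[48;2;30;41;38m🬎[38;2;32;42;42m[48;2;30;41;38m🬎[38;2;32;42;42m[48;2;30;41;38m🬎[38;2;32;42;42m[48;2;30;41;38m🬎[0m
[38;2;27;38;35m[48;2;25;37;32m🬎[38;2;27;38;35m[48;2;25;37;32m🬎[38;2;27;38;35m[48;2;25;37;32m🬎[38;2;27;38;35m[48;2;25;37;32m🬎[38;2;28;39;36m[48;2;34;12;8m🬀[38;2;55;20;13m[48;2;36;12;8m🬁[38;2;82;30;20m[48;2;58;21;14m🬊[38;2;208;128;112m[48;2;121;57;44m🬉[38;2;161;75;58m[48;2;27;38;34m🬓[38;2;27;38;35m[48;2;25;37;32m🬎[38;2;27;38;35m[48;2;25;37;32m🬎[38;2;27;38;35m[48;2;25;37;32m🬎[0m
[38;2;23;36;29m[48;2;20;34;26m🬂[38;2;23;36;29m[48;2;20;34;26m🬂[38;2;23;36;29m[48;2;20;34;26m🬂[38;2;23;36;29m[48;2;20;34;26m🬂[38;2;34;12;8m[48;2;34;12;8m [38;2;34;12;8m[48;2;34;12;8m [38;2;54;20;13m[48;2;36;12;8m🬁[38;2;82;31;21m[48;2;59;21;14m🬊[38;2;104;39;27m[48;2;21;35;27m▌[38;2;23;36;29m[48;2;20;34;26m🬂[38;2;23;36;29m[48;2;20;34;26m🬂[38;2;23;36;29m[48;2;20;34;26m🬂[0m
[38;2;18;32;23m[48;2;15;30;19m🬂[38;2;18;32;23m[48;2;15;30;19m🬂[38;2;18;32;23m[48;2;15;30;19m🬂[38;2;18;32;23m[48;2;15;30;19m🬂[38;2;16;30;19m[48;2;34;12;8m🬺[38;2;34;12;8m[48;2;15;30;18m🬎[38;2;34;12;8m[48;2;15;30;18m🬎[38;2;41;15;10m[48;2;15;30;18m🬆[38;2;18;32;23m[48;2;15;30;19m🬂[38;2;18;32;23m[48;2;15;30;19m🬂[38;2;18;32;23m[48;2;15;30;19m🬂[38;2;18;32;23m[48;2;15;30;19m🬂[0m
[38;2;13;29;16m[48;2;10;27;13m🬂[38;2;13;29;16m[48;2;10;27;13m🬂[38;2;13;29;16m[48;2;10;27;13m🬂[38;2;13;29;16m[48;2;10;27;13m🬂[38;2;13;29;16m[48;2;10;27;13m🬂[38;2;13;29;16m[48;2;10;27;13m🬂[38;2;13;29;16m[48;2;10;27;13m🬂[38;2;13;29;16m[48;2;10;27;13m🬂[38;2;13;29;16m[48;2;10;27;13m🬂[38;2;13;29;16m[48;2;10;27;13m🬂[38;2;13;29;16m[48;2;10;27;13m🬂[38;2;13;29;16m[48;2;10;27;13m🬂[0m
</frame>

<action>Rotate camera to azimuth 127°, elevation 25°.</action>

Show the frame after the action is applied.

<frame>
[38;2;39;47;50m[48;2;36;44;46m🬂[38;2;39;47;50m[48;2;36;44;46m🬂[38;2;39;47;50m[48;2;36;44;46m🬂[38;2;39;47;50m[48;2;36;44;46m🬂[38;2;39;47;50m[48;2;36;44;46m🬂[38;2;39;47;50m[48;2;36;44;46m🬂[38;2;39;47;50m[48;2;36;44;46m🬂[38;2;39;47;50m[48;2;36;44;46m🬂[38;2;39;47;50m[48;2;36;44;46m🬂[38;2;39;47;50m[48;2;36;44;46m🬂[38;2;39;47;50m[48;2;36;44;46m🬂[38;2;39;47;50m[48;2;36;44;46m🬂[0m
[38;2;32;42;42m[48;2;30;41;38m🬎[38;2;32;42;42m[48;2;30;41;38m🬎[38;2;32;42;42m[48;2;30;41;38m🬎[38;2;32;42;42m[48;2;30;41;38m🬎[38;2;32;42;42m[48;2;30;41;38m🬎[38;2;32;42;42m[48;2;54;20;13m🬎[38;2;32;42;42m[48;2;91;40;30m🬎[38;2;173;102;89m[48;2;32;42;41m🬏[38;2;32;42;42m[48;2;30;41;38m🬎[38;2;32;42;42m[48;2;30;41;38m🬎[38;2;32;42;42m[48;2;30;41;38m🬎[38;2;32;42;42m[48;2;30;41;38m🬎[0m
[38;2;27;38;35m[48;2;25;37;32m🬎[38;2;27;38;35m[48;2;25;37;32m🬎[38;2;27;38;35m[48;2;25;37;32m🬎[38;2;27;38;35m[48;2;25;37;32m🬎[38;2;28;39;36m[48;2;34;12;8m🬀[38;2;34;12;8m[48;2;35;13;8m🬺[38;2;65;25;17m[48;2;38;14;9m🬁[38;2;225;159;146m[48;2;74;33;25m🬁[38;2;142;75;61m[48;2;39;38;33m🬃[38;2;27;38;35m[48;2;25;37;32m🬎[38;2;27;38;35m[48;2;25;37;32m🬎[38;2;27;38;35m[48;2;25;37;32m🬎[0m
[38;2;23;36;29m[48;2;20;34;26m🬂[38;2;23;36;29m[48;2;20;34;26m🬂[38;2;23;36;29m[48;2;20;34;26m🬂[38;2;23;36;29m[48;2;20;34;26m🬂[38;2;34;12;8m[48;2;34;12;8m [38;2;34;12;8m[48;2;34;12;8m [38;2;34;12;8m[48;2;34;12;8m [38;2;34;12;8m[48;2;43;16;10m🬺[38;2;50;18;12m[48;2;21;35;27m▌[38;2;23;36;29m[48;2;20;34;26m🬂[38;2;23;36;29m[48;2;20;34;26m🬂[38;2;23;36;29m[48;2;20;34;26m🬂[0m
[38;2;18;32;23m[48;2;15;30;19m🬂[38;2;18;32;23m[48;2;15;30;19m🬂[38;2;18;32;23m[48;2;15;30;19m🬂[38;2;18;32;23m[48;2;15;30;19m🬂[38;2;16;30;19m[48;2;34;12;8m🬺[38;2;34;12;8m[48;2;15;30;18m🬎[38;2;34;12;8m[48;2;15;30;18m🬎[38;2;34;12;8m[48;2;15;30;18m🬆[38;2;18;32;23m[48;2;15;30;19m🬂[38;2;18;32;23m[48;2;15;30;19m🬂[38;2;18;32;23m[48;2;15;30;19m🬂[38;2;18;32;23m[48;2;15;30;19m🬂[0m
[38;2;13;29;16m[48;2;10;27;13m🬂[38;2;13;29;16m[48;2;10;27;13m🬂[38;2;13;29;16m[48;2;10;27;13m🬂[38;2;13;29;16m[48;2;10;27;13m🬂[38;2;13;29;16m[48;2;10;27;13m🬂[38;2;13;29;16m[48;2;10;27;13m🬂[38;2;13;29;16m[48;2;10;27;13m🬂[38;2;13;29;16m[48;2;10;27;13m🬂[38;2;13;29;16m[48;2;10;27;13m🬂[38;2;13;29;16m[48;2;10;27;13m🬂[38;2;13;29;16m[48;2;10;27;13m🬂[38;2;13;29;16m[48;2;10;27;13m🬂[0m
</frame>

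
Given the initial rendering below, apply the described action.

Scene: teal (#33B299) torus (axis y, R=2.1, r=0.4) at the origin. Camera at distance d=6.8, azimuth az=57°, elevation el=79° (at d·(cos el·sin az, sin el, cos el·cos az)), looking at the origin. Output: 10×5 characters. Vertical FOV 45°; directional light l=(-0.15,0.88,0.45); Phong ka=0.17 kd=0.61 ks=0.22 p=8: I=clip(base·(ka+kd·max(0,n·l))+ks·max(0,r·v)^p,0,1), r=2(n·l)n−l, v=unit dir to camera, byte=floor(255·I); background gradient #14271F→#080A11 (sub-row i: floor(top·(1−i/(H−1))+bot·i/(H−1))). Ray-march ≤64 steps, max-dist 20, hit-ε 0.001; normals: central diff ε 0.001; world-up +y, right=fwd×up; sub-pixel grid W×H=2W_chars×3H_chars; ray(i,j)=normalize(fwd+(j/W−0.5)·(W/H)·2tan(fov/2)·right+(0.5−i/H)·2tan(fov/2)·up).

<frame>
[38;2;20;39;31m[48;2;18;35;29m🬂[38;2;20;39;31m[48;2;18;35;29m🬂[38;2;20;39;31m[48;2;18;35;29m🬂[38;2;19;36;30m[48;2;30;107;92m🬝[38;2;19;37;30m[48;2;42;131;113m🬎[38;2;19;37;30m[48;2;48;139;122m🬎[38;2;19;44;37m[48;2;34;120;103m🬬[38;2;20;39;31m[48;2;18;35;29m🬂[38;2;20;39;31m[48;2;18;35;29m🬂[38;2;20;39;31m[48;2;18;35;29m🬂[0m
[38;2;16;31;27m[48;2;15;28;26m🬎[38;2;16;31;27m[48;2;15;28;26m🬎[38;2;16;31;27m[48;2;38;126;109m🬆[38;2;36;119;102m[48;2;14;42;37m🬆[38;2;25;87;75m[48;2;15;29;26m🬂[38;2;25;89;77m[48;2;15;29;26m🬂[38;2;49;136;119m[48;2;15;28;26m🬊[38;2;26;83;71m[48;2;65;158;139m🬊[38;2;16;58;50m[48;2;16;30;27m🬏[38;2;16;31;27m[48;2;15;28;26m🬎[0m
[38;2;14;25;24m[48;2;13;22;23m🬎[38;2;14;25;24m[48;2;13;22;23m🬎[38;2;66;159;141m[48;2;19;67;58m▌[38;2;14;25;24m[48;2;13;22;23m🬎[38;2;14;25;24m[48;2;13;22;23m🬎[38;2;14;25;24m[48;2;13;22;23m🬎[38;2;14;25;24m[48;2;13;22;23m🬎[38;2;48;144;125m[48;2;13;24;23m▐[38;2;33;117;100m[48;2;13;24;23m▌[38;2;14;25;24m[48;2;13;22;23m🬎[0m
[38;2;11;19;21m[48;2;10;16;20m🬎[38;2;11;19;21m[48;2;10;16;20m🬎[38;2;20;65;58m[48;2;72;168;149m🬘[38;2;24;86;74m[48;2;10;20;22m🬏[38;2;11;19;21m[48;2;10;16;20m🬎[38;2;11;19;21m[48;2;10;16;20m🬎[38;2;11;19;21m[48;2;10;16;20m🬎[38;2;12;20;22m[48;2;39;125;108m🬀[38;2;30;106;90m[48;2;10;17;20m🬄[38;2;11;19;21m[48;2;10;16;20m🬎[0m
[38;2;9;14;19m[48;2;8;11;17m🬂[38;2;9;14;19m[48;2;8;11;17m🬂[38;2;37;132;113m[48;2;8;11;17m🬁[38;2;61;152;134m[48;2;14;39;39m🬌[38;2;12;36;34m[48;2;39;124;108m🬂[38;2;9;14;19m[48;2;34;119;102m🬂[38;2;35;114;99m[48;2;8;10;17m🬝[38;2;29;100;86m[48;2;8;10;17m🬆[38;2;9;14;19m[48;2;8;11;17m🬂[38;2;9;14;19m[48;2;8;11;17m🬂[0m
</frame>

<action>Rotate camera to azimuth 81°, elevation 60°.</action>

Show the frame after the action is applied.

<frame>
[38;2;20;39;31m[48;2;18;35;29m🬂[38;2;20;39;31m[48;2;18;35;29m🬂[38;2;20;39;31m[48;2;18;35;29m🬂[38;2;20;39;31m[48;2;18;35;29m🬂[38;2;20;39;31m[48;2;18;35;29m🬂[38;2;20;39;31m[48;2;18;35;29m🬂[38;2;20;39;31m[48;2;18;35;29m🬂[38;2;20;39;31m[48;2;18;35;29m🬂[38;2;20;39;31m[48;2;18;35;29m🬂[38;2;20;39;31m[48;2;18;35;29m🬂[0m
[38;2;16;31;27m[48;2;15;28;26m🬎[38;2;16;31;27m[48;2;15;28;26m🬎[38;2;16;30;27m[48;2;49;138;121m🬝[38;2;35;115;100m[48;2;14;42;36m🬍[38;2;45;129;112m[48;2;12;33;29m🬂[38;2;56;139;122m[48;2;13;33;30m🬂[38;2;47;130;114m[48;2;19;59;51m🬊[38;2;16;31;27m[48;2;42;132;115m🬊[38;2;16;31;27m[48;2;15;28;26m🬎[38;2;16;31;27m[48;2;15;28;26m🬎[0m
[38;2;14;25;24m[48;2;13;22;23m🬎[38;2;14;25;24m[48;2;13;22;23m🬎[38;2;55;150;131m[48;2;19;69;59m▌[38;2;8;30;26m[48;2;13;23;23m🬀[38;2;14;25;24m[48;2;13;22;23m🬎[38;2;14;25;24m[48;2;13;22;23m🬎[38;2;14;25;24m[48;2;13;22;23m🬎[38;2;50;146;128m[48;2;16;42;39m▐[38;2;32;114;98m[48;2;13;24;23m▌[38;2;14;25;24m[48;2;13;22;23m🬎[0m
[38;2;11;19;21m[48;2;10;16;20m🬎[38;2;11;19;21m[48;2;10;16;20m🬎[38;2;30;104;89m[48;2;74;168;149m🬘[38;2;11;26;25m[48;2;31;110;95m🬬[38;2;11;19;21m[48;2;10;16;20m🬎[38;2;11;19;21m[48;2;10;16;20m🬎[38;2;11;18;21m[48;2;28;98;84m🬝[38;2;12;20;22m[48;2;37;127;109m🬀[38;2;30;105;91m[48;2;11;25;26m🬄[38;2;11;19;21m[48;2;10;16;20m🬎[0m
[38;2;9;14;19m[48;2;8;11;17m🬂[38;2;9;14;19m[48;2;8;11;17m🬂[38;2;33;118;101m[48;2;8;11;17m🬁[38;2;49;133;117m[48;2;8;10;17m🬎[38;2;63;152;134m[48;2;26;94;81m🬋[38;2;52;141;124m[48;2;26;93;80m🬋[38;2;36;120;103m[48;2;12;35;34m🬎[38;2;26;93;80m[48;2;10;23;26m🬂[38;2;9;14;19m[48;2;8;11;17m🬂[38;2;9;14;19m[48;2;8;11;17m🬂[0m
</frame>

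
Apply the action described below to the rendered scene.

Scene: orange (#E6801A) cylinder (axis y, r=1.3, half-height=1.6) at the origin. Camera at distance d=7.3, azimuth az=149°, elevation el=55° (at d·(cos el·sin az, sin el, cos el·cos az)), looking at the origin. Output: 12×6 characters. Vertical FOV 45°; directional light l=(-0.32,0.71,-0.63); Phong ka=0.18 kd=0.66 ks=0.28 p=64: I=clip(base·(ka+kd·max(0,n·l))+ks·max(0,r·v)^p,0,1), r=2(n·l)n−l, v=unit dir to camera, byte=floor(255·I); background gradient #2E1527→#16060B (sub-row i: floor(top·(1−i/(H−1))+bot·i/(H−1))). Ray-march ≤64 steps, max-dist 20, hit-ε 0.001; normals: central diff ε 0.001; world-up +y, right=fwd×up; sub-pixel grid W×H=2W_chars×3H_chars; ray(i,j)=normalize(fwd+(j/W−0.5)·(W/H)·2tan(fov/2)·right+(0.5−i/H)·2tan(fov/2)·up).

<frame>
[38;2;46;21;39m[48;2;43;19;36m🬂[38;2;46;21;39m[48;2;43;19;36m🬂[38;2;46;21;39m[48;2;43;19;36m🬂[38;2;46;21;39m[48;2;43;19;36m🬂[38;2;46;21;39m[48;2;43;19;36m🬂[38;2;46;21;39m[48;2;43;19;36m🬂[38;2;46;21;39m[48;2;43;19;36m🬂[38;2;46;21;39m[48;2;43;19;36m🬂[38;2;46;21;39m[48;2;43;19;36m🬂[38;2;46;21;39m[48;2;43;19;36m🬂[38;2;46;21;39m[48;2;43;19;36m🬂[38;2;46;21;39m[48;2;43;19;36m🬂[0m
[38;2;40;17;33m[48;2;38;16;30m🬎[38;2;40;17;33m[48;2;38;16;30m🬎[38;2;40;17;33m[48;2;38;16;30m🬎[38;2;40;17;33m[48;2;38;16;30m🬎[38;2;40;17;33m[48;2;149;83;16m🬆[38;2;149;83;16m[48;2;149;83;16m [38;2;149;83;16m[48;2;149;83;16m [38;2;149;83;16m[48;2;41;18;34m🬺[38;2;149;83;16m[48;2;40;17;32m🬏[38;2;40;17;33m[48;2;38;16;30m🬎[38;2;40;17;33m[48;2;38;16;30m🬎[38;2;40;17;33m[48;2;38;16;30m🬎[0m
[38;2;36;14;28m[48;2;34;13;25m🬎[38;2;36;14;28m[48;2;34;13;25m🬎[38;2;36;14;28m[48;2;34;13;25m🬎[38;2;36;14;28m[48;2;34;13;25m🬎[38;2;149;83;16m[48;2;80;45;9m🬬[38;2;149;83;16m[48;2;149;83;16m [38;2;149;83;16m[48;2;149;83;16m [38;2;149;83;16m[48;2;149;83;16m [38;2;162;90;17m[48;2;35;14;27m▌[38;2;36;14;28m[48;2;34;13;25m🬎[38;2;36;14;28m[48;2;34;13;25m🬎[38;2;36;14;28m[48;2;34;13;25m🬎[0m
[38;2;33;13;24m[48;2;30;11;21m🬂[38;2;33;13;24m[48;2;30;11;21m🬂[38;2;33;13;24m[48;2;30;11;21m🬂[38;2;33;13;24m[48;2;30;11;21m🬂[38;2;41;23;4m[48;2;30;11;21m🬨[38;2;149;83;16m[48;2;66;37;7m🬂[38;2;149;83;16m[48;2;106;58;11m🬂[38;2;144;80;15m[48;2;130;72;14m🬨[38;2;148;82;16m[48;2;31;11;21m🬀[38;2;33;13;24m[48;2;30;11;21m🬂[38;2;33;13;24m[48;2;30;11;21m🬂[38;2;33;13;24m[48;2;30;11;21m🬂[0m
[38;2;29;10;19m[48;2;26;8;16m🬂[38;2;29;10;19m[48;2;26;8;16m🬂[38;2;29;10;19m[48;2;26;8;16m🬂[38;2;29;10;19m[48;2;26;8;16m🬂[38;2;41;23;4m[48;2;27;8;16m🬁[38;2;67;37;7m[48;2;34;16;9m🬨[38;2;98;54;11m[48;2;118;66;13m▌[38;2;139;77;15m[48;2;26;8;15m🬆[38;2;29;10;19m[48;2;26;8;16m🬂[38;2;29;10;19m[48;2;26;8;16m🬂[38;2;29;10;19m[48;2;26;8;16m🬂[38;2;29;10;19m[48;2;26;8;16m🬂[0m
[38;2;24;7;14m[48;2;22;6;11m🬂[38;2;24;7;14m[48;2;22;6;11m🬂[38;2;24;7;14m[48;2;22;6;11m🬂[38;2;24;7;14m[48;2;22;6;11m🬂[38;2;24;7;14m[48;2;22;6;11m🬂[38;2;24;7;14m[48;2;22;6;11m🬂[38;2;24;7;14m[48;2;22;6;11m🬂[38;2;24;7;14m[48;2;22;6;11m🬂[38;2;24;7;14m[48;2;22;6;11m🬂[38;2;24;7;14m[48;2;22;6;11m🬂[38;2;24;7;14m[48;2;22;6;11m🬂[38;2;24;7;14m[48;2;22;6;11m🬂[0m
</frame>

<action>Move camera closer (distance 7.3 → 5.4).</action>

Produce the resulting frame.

<frame>
[38;2;46;21;39m[48;2;43;19;36m🬂[38;2;46;21;39m[48;2;43;19;36m🬂[38;2;46;21;39m[48;2;43;19;36m🬂[38;2;44;20;37m[48;2;149;83;16m🬝[38;2;46;21;39m[48;2;149;83;16m🬂[38;2;46;21;39m[48;2;149;83;16m🬂[38;2;46;21;39m[48;2;149;83;16m🬂[38;2;46;21;39m[48;2;149;83;16m🬂[38;2;149;83;16m[48;2;45;20;38m🬱[38;2;46;21;39m[48;2;43;19;36m🬂[38;2;46;21;39m[48;2;43;19;36m🬂[38;2;46;21;39m[48;2;43;19;36m🬂[0m
[38;2;40;17;33m[48;2;38;16;30m🬎[38;2;40;17;33m[48;2;38;16;30m🬎[38;2;40;17;32m[48;2;149;83;16m🬝[38;2;149;83;16m[48;2;149;83;16m [38;2;149;83;16m[48;2;149;83;16m [38;2;149;83;16m[48;2;149;83;16m [38;2;149;83;16m[48;2;149;83;16m [38;2;149;83;16m[48;2;149;83;16m [38;2;149;83;16m[48;2;149;83;16m [38;2;149;83;16m[48;2;40;17;33m🬲[38;2;40;17;33m[48;2;38;16;30m🬎[38;2;40;17;33m[48;2;38;16;30m🬎[0m
[38;2;36;14;28m[48;2;34;13;25m🬎[38;2;36;14;28m[48;2;34;13;25m🬎[38;2;36;14;28m[48;2;34;13;25m🬎[38;2;149;83;16m[48;2;41;23;4m🬬[38;2;149;83;16m[48;2;149;83;16m [38;2;149;83;16m[48;2;149;83;16m [38;2;149;83;16m[48;2;149;83;16m [38;2;149;83;16m[48;2;149;83;16m [38;2;149;83;16m[48;2;149;83;16m [38;2;148;82;16m[48;2;35;14;27m▌[38;2;36;14;28m[48;2;34;13;25m🬎[38;2;36;14;28m[48;2;34;13;25m🬎[0m
[38;2;33;13;24m[48;2;30;11;21m🬂[38;2;33;13;24m[48;2;30;11;21m🬂[38;2;33;13;24m[48;2;30;11;21m🬂[38;2;31;11;21m[48;2;41;23;4m🬲[38;2;149;83;16m[48;2;49;27;5m🬂[38;2;149;83;16m[48;2;79;44;8m🬂[38;2;149;83;16m[48;2;103;57;11m🬂[38;2;149;83;16m[48;2;124;68;13m🬂[38;2;143;79;15m[48;2;30;11;20m🬝[38;2;33;13;24m[48;2;30;11;21m🬂[38;2;33;13;24m[48;2;30;11;21m🬂[38;2;33;13;24m[48;2;30;11;21m🬂[0m
[38;2;29;10;19m[48;2;26;8;16m🬂[38;2;29;10;19m[48;2;26;8;16m🬂[38;2;29;10;19m[48;2;26;8;16m🬂[38;2;29;10;19m[48;2;26;8;16m🬂[38;2;44;24;4m[48;2;26;8;15m🬬[38;2;83;46;9m[48;2;66;37;7m▐[38;2;98;54;11m[48;2;111;61;12m▌[38;2;123;68;13m[48;2;135;75;15m▌[38;2;145;80;16m[48;2;27;8;16m🬄[38;2;29;10;19m[48;2;26;8;16m🬂[38;2;29;10;19m[48;2;26;8;16m🬂[38;2;29;10;19m[48;2;26;8;16m🬂[0m
[38;2;24;7;14m[48;2;22;6;11m🬂[38;2;24;7;14m[48;2;22;6;11m🬂[38;2;24;7;14m[48;2;22;6;11m🬂[38;2;24;7;14m[48;2;22;6;11m🬂[38;2;41;23;4m[48;2;22;6;12m🬁[38;2;72;39;7m[48;2;22;6;11m🬊[38;2;106;58;11m[48;2;22;6;11m🬎[38;2;136;75;15m[48;2;22;6;11m🬂[38;2;24;7;14m[48;2;22;6;11m🬂[38;2;24;7;14m[48;2;22;6;11m🬂[38;2;24;7;14m[48;2;22;6;11m🬂[38;2;24;7;14m[48;2;22;6;11m🬂[0m
</frame>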